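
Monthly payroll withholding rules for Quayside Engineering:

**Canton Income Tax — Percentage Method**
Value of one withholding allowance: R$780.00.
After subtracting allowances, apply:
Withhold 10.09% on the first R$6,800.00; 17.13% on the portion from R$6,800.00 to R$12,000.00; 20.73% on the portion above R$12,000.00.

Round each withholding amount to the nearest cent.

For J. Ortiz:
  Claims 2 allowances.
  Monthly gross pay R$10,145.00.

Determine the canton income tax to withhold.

R$991.89

Canton Income Tax: taxable = R$10,145.00 − 2×R$780.00 = R$8,585.00
  R$686.12 + 17.13% × (R$8,585.00 − R$6,800.00) = R$686.12 + 17.13% × R$1,785.00 = R$991.89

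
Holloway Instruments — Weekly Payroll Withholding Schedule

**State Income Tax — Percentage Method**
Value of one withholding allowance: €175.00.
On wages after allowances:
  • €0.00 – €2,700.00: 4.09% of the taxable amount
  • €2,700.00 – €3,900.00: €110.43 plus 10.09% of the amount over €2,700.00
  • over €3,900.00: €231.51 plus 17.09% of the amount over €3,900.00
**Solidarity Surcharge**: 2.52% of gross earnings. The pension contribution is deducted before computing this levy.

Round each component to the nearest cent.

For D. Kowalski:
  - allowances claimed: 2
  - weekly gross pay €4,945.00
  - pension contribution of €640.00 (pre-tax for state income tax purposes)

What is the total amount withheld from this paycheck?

State Income Tax: taxable = €4,945.00 − €640.00 − 2×€175.00 = €3,955.00
  €231.51 + 17.09% × (€3,955.00 − €3,900.00) = €231.51 + 17.09% × €55.00 = €240.91
Solidarity Surcharge: 2.52% × €4,305.00 = €108.49
Total: €240.91 + €108.49 = €349.40

€349.40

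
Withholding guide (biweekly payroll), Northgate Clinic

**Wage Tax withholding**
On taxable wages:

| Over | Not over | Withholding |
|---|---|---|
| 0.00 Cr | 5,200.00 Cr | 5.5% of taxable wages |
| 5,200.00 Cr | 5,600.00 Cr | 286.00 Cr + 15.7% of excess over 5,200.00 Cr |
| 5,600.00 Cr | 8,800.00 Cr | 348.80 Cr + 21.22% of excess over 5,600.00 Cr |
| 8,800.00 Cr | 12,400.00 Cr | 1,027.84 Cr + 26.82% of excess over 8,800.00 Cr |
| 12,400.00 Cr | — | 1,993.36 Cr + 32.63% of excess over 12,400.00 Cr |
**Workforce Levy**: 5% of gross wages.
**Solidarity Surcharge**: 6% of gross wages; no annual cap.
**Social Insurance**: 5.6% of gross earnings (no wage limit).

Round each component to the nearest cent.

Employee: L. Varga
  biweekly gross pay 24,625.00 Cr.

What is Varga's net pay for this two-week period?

14,554.87 Cr

Wage Tax: taxable = 24,625.00 Cr
  1,993.36 Cr + 32.63% × (24,625.00 Cr − 12,400.00 Cr) = 1,993.36 Cr + 32.63% × 12,225.00 Cr = 5,982.38 Cr
Workforce Levy: 5% × 24,625.00 Cr = 1,231.25 Cr
Solidarity Surcharge: 6% × 24,625.00 Cr = 1,477.50 Cr
Social Insurance: 5.6% × 24,625.00 Cr = 1,379.00 Cr
Total withheld: 5,982.38 Cr + 1,231.25 Cr + 1,477.50 Cr + 1,379.00 Cr = 10,070.13 Cr
Net pay: 24,625.00 Cr − 10,070.13 Cr = 14,554.87 Cr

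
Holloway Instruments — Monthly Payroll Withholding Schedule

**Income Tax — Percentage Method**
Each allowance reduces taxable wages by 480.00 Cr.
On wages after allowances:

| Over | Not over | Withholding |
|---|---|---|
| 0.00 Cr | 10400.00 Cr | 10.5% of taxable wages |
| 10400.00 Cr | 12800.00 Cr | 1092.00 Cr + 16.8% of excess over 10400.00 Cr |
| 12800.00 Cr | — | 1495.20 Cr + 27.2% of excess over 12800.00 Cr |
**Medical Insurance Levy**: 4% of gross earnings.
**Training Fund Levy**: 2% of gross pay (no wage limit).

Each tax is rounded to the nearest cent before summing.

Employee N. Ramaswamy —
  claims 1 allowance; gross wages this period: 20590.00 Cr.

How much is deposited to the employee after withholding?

15871.08 Cr

Income Tax: taxable = 20590.00 Cr − 1×480.00 Cr = 20110.00 Cr
  1495.20 Cr + 27.2% × (20110.00 Cr − 12800.00 Cr) = 1495.20 Cr + 27.2% × 7310.00 Cr = 3483.52 Cr
Medical Insurance Levy: 4% × 20590.00 Cr = 823.60 Cr
Training Fund Levy: 2% × 20590.00 Cr = 411.80 Cr
Total withheld: 3483.52 Cr + 823.60 Cr + 411.80 Cr = 4718.92 Cr
Net pay: 20590.00 Cr − 4718.92 Cr = 15871.08 Cr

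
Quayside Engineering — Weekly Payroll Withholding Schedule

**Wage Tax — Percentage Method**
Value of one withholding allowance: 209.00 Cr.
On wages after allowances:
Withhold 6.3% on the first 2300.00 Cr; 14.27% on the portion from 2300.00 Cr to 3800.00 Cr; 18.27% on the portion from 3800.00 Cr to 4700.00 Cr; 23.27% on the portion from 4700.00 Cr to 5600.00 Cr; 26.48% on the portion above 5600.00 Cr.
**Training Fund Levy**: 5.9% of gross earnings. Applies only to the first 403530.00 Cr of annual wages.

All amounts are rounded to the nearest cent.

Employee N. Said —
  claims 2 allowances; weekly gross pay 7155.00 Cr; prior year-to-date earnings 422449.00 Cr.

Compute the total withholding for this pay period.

Wage Tax: taxable = 7155.00 Cr − 2×209.00 Cr = 6737.00 Cr
  732.81 Cr + 26.48% × (6737.00 Cr − 5600.00 Cr) = 732.81 Cr + 26.48% × 1137.00 Cr = 1033.89 Cr
Training Fund Levy: YTD 422449.00 Cr ≥ cap 403530.00 Cr → 0.00 Cr
Total: 1033.89 Cr + 0.00 Cr = 1033.89 Cr

1033.89 Cr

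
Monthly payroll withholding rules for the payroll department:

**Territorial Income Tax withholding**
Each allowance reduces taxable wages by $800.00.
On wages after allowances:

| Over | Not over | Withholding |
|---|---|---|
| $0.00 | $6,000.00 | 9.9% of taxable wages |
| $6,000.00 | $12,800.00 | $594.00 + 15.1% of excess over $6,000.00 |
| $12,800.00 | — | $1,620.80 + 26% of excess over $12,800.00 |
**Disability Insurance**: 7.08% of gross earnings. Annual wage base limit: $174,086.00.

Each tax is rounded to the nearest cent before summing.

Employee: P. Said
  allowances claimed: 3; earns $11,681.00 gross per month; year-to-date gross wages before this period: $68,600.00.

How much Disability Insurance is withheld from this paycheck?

Disability Insurance: 7.08% × $11,681.00 = $827.01

$827.01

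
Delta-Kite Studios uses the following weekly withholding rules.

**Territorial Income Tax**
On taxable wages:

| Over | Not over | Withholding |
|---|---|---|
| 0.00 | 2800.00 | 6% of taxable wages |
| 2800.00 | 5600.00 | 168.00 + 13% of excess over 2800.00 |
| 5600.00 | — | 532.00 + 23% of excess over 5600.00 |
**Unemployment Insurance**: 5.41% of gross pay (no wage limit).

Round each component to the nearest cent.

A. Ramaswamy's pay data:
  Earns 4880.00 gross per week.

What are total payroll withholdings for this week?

Territorial Income Tax: taxable = 4880.00
  168.00 + 13% × (4880.00 − 2800.00) = 168.00 + 13% × 2080.00 = 438.40
Unemployment Insurance: 5.41% × 4880.00 = 264.01
Total: 438.40 + 264.01 = 702.41

702.41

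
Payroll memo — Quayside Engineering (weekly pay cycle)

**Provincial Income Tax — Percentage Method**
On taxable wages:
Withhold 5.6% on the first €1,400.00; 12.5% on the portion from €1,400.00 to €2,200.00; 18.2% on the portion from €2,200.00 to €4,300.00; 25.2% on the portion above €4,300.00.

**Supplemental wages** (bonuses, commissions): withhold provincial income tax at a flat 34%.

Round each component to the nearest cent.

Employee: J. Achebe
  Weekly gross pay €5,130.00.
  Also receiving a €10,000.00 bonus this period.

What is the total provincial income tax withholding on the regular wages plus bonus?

€4,169.76

Provincial Income Tax: taxable = €5,130.00
  €560.60 + 25.2% × (€5,130.00 − €4,300.00) = €560.60 + 25.2% × €830.00 = €769.76
Supplemental (34% flat on bonus): 34% × €10,000.00 = €3,400.00
Total provincial income tax: €769.76 + €3,400.00 = €4,169.76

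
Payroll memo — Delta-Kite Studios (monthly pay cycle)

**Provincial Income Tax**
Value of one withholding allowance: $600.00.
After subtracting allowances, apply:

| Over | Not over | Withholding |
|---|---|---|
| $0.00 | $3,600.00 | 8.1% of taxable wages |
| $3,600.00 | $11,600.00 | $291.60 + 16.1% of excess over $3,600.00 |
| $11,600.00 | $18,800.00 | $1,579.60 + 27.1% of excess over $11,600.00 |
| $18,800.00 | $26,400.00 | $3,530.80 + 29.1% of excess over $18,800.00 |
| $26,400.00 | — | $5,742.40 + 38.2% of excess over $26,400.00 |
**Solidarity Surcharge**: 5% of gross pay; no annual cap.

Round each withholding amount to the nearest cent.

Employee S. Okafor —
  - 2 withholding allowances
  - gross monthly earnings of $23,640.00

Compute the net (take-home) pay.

$17,867.96

Provincial Income Tax: taxable = $23,640.00 − 2×$600.00 = $22,440.00
  $3,530.80 + 29.1% × ($22,440.00 − $18,800.00) = $3,530.80 + 29.1% × $3,640.00 = $4,590.04
Solidarity Surcharge: 5% × $23,640.00 = $1,182.00
Total withheld: $4,590.04 + $1,182.00 = $5,772.04
Net pay: $23,640.00 − $5,772.04 = $17,867.96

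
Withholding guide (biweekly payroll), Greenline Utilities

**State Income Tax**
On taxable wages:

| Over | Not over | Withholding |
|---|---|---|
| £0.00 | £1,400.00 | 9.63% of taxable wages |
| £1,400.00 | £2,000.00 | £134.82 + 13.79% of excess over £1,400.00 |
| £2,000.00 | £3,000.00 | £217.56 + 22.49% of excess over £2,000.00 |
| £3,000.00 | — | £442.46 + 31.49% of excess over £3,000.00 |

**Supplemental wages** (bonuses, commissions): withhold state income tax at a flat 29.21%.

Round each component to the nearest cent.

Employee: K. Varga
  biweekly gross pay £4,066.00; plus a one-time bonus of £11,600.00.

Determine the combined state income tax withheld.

State Income Tax: taxable = £4,066.00
  £442.46 + 31.49% × (£4,066.00 − £3,000.00) = £442.46 + 31.49% × £1,066.00 = £778.14
Supplemental (29.21% flat on bonus): 29.21% × £11,600.00 = £3,388.36
Total state income tax: £778.14 + £3,388.36 = £4,166.50

£4,166.50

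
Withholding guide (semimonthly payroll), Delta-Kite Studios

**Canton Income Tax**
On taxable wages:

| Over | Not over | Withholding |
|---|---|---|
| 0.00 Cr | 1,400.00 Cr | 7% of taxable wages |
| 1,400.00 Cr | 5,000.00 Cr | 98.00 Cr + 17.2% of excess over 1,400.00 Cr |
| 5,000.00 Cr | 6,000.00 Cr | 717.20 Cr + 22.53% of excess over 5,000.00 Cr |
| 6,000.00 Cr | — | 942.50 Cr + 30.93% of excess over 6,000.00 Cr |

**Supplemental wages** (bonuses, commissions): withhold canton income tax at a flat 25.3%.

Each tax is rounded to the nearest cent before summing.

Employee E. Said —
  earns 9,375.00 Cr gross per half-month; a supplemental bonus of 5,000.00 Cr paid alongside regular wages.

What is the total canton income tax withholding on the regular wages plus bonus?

3,251.39 Cr

Canton Income Tax: taxable = 9,375.00 Cr
  942.50 Cr + 30.93% × (9,375.00 Cr − 6,000.00 Cr) = 942.50 Cr + 30.93% × 3,375.00 Cr = 1,986.39 Cr
Supplemental (25.3% flat on bonus): 25.3% × 5,000.00 Cr = 1,265.00 Cr
Total canton income tax: 1,986.39 Cr + 1,265.00 Cr = 3,251.39 Cr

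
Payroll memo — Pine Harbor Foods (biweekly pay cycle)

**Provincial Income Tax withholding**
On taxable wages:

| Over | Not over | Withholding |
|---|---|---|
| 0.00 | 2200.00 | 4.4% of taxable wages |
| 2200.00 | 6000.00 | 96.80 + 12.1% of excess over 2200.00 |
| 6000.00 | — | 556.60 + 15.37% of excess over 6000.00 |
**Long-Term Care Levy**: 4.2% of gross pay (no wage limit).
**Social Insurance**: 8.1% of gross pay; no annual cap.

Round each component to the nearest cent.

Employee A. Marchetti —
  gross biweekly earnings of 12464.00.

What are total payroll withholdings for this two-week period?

3083.19

Provincial Income Tax: taxable = 12464.00
  556.60 + 15.37% × (12464.00 − 6000.00) = 556.60 + 15.37% × 6464.00 = 1550.12
Long-Term Care Levy: 4.2% × 12464.00 = 523.49
Social Insurance: 8.1% × 12464.00 = 1009.58
Total: 1550.12 + 523.49 + 1009.58 = 3083.19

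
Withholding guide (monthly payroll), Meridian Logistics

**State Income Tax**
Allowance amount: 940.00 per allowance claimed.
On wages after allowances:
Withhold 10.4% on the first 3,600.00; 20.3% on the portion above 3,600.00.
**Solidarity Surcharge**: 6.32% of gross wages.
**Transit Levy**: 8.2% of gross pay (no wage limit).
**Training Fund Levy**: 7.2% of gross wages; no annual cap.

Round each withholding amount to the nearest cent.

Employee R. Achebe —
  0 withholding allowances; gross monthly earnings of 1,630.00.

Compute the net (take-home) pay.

1,106.44

State Income Tax: taxable = 1,630.00
  10.4% × 1,630.00 = 169.52
Solidarity Surcharge: 6.32% × 1,630.00 = 103.02
Transit Levy: 8.2% × 1,630.00 = 133.66
Training Fund Levy: 7.2% × 1,630.00 = 117.36
Total withheld: 169.52 + 103.02 + 133.66 + 117.36 = 523.56
Net pay: 1,630.00 − 523.56 = 1,106.44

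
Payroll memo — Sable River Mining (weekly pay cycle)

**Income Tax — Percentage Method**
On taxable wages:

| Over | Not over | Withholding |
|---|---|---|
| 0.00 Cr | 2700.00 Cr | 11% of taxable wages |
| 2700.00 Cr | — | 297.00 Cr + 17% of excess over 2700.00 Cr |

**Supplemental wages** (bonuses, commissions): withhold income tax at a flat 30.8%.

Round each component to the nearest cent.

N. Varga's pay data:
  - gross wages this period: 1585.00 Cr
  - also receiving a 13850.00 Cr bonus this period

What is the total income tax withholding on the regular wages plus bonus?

Income Tax: taxable = 1585.00 Cr
  11% × 1585.00 Cr = 174.35 Cr
Supplemental (30.8% flat on bonus): 30.8% × 13850.00 Cr = 4265.80 Cr
Total income tax: 174.35 Cr + 4265.80 Cr = 4440.15 Cr

4440.15 Cr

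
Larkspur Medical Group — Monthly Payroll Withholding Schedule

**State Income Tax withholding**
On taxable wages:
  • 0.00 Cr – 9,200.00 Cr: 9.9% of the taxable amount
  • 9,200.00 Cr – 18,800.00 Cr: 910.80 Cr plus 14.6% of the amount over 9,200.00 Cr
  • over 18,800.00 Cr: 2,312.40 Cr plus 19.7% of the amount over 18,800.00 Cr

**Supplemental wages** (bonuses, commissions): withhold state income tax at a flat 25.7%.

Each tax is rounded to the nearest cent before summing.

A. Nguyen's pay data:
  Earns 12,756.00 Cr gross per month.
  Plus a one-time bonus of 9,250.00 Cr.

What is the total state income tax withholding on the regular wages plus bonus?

State Income Tax: taxable = 12,756.00 Cr
  910.80 Cr + 14.6% × (12,756.00 Cr − 9,200.00 Cr) = 910.80 Cr + 14.6% × 3,556.00 Cr = 1,429.98 Cr
Supplemental (25.7% flat on bonus): 25.7% × 9,250.00 Cr = 2,377.25 Cr
Total state income tax: 1,429.98 Cr + 2,377.25 Cr = 3,807.23 Cr

3,807.23 Cr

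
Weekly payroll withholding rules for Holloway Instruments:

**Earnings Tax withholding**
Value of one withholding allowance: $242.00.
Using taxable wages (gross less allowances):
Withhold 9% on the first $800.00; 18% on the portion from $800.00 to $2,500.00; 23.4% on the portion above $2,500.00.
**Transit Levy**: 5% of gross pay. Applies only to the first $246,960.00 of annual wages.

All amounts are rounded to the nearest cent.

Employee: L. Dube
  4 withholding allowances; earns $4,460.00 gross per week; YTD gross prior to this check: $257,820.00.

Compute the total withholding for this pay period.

$610.13

Earnings Tax: taxable = $4,460.00 − 4×$242.00 = $3,492.00
  $378.00 + 23.4% × ($3,492.00 − $2,500.00) = $378.00 + 23.4% × $992.00 = $610.13
Transit Levy: YTD $257,820.00 ≥ cap $246,960.00 → $0.00
Total: $610.13 + $0.00 = $610.13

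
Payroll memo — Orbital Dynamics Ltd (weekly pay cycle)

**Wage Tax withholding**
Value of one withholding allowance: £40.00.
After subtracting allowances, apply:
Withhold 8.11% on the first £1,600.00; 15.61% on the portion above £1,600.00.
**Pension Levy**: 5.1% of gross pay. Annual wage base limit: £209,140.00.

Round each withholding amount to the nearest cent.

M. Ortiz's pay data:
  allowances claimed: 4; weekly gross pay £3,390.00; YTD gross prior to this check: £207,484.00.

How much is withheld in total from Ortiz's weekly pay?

Wage Tax: taxable = £3,390.00 − 4×£40.00 = £3,230.00
  £129.76 + 15.61% × (£3,230.00 − £1,600.00) = £129.76 + 15.61% × £1,630.00 = £384.20
Pension Levy: cap £209,140.00 − YTD £207,484.00 = £1,656.00 subject; 5.1% × £1,656.00 = £84.46
Total: £384.20 + £84.46 = £468.66

£468.66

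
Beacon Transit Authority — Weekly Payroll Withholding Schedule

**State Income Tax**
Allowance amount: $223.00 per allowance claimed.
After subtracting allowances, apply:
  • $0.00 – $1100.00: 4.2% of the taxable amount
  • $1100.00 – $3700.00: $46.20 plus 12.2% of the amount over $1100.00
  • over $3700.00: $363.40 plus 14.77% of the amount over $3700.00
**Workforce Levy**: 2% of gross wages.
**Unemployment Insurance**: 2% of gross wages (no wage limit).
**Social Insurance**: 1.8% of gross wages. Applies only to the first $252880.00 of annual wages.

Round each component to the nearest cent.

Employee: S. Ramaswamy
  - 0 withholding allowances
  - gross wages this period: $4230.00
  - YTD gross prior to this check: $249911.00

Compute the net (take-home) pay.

$3565.68

State Income Tax: taxable = $4230.00
  $363.40 + 14.77% × ($4230.00 − $3700.00) = $363.40 + 14.77% × $530.00 = $441.68
Workforce Levy: 2% × $4230.00 = $84.60
Unemployment Insurance: 2% × $4230.00 = $84.60
Social Insurance: cap $252880.00 − YTD $249911.00 = $2969.00 subject; 1.8% × $2969.00 = $53.44
Total withheld: $441.68 + $84.60 + $84.60 + $53.44 = $664.32
Net pay: $4230.00 − $664.32 = $3565.68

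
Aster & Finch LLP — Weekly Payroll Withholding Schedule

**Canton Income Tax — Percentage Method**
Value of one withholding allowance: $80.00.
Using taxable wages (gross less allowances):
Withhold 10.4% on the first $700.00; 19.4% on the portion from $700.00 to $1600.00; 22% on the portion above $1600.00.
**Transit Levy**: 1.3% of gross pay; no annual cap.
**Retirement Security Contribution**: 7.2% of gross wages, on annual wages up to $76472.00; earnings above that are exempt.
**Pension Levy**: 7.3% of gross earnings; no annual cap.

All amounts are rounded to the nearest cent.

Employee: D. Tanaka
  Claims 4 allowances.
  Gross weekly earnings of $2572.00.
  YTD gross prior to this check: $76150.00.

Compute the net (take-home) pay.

$1936.78

Canton Income Tax: taxable = $2572.00 − 4×$80.00 = $2252.00
  $247.40 + 22% × ($2252.00 − $1600.00) = $247.40 + 22% × $652.00 = $390.84
Transit Levy: 1.3% × $2572.00 = $33.44
Retirement Security Contribution: cap $76472.00 − YTD $76150.00 = $322.00 subject; 7.2% × $322.00 = $23.18
Pension Levy: 7.3% × $2572.00 = $187.76
Total withheld: $390.84 + $33.44 + $23.18 + $187.76 = $635.22
Net pay: $2572.00 − $635.22 = $1936.78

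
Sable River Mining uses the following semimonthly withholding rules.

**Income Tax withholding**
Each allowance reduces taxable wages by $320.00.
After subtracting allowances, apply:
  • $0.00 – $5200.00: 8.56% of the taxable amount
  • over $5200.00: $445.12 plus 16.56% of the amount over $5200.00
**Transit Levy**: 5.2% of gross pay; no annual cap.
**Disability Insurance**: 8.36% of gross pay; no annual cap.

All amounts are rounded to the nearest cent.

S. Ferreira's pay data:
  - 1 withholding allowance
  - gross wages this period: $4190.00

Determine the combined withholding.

$899.43

Income Tax: taxable = $4190.00 − 1×$320.00 = $3870.00
  8.56% × $3870.00 = $331.27
Transit Levy: 5.2% × $4190.00 = $217.88
Disability Insurance: 8.36% × $4190.00 = $350.28
Total: $331.27 + $217.88 + $350.28 = $899.43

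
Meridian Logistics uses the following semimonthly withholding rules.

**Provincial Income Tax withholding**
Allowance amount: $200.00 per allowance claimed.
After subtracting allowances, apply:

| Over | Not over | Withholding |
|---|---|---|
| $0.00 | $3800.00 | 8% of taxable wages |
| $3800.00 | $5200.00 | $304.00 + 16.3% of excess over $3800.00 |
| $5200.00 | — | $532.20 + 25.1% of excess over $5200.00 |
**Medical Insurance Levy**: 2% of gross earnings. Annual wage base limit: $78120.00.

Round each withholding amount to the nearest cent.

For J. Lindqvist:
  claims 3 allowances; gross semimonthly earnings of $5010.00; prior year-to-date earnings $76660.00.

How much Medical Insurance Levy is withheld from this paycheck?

$29.20

Medical Insurance Levy: cap $78120.00 − YTD $76660.00 = $1460.00 subject; 2% × $1460.00 = $29.20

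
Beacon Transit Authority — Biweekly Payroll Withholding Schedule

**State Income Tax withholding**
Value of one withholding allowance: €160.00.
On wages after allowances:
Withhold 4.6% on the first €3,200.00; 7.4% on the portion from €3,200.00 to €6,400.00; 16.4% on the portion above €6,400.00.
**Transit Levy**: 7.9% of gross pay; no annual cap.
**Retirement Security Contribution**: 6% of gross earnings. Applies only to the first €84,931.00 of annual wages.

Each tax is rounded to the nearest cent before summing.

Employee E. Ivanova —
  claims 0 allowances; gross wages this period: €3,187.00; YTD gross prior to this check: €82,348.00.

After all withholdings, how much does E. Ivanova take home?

State Income Tax: taxable = €3,187.00
  4.6% × €3,187.00 = €146.60
Transit Levy: 7.9% × €3,187.00 = €251.77
Retirement Security Contribution: cap €84,931.00 − YTD €82,348.00 = €2,583.00 subject; 6% × €2,583.00 = €154.98
Total withheld: €146.60 + €251.77 + €154.98 = €553.35
Net pay: €3,187.00 − €553.35 = €2,633.65

€2,633.65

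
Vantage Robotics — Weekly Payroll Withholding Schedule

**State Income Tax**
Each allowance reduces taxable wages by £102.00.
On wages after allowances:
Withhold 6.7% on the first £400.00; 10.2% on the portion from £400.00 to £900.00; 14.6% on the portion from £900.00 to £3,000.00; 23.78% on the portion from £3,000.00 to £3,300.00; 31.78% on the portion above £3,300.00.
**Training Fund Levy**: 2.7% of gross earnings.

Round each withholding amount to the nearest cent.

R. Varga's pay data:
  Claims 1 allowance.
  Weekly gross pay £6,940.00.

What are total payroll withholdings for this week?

State Income Tax: taxable = £6,940.00 − 1×£102.00 = £6,838.00
  £455.74 + 31.78% × (£6,838.00 − £3,300.00) = £455.74 + 31.78% × £3,538.00 = £1,580.12
Training Fund Levy: 2.7% × £6,940.00 = £187.38
Total: £1,580.12 + £187.38 = £1,767.50

£1,767.50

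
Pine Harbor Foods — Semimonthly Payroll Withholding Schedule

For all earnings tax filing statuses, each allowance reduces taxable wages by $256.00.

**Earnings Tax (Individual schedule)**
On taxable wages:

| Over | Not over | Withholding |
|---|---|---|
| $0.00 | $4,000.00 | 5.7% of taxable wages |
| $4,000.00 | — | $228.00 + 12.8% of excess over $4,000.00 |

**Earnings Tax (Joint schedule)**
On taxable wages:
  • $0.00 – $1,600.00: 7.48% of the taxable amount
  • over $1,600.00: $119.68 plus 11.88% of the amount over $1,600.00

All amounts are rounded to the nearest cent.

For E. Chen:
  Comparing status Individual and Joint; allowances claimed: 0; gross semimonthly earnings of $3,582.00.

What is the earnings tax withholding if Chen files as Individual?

Earnings Tax (Individual): taxable = $3,582.00
  5.7% × $3,582.00 = $204.17

$204.17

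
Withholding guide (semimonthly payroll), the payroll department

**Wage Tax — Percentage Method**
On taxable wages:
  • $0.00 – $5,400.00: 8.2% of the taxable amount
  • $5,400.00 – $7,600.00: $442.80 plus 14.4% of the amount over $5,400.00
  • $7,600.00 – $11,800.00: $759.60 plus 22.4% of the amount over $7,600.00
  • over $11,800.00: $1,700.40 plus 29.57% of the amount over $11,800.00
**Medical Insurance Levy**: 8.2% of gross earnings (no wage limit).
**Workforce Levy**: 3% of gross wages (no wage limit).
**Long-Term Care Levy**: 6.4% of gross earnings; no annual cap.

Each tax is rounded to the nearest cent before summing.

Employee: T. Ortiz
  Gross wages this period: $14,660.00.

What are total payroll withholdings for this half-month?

Wage Tax: taxable = $14,660.00
  $1,700.40 + 29.57% × ($14,660.00 − $11,800.00) = $1,700.40 + 29.57% × $2,860.00 = $2,546.10
Medical Insurance Levy: 8.2% × $14,660.00 = $1,202.12
Workforce Levy: 3% × $14,660.00 = $439.80
Long-Term Care Levy: 6.4% × $14,660.00 = $938.24
Total: $2,546.10 + $1,202.12 + $439.80 + $938.24 = $5,126.26

$5,126.26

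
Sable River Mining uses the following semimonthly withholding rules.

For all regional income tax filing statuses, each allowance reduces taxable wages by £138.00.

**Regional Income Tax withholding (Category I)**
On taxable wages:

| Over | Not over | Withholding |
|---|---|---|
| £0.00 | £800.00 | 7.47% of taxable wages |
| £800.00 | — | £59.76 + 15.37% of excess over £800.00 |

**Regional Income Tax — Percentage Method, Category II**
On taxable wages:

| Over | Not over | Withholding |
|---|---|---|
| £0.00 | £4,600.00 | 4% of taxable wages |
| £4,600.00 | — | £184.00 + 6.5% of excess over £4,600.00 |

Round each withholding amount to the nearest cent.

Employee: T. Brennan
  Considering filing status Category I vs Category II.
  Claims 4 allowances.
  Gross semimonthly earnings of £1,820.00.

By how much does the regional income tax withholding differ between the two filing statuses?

£80.97

Regional Income Tax (Category I): taxable = £1,820.00 − 4×£138.00 = £1,268.00
  £59.76 + 15.37% × (£1,268.00 − £800.00) = £59.76 + 15.37% × £468.00 = £131.69
Regional Income Tax (Category II): taxable = £1,820.00 − 4×£138.00 = £1,268.00
  4% × £1,268.00 = £50.72
Difference: |£131.69 − £50.72| = £80.97 (higher under Category I)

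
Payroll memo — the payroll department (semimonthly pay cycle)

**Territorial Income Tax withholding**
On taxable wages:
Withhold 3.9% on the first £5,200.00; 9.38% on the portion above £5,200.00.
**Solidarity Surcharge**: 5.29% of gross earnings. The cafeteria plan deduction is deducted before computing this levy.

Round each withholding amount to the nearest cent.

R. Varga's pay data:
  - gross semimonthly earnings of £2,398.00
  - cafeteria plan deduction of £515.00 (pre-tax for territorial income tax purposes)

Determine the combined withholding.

Territorial Income Tax: taxable = £2,398.00 − £515.00 = £1,883.00
  3.9% × £1,883.00 = £73.44
Solidarity Surcharge: 5.29% × £1,883.00 = £99.61
Total: £73.44 + £99.61 = £173.05

£173.05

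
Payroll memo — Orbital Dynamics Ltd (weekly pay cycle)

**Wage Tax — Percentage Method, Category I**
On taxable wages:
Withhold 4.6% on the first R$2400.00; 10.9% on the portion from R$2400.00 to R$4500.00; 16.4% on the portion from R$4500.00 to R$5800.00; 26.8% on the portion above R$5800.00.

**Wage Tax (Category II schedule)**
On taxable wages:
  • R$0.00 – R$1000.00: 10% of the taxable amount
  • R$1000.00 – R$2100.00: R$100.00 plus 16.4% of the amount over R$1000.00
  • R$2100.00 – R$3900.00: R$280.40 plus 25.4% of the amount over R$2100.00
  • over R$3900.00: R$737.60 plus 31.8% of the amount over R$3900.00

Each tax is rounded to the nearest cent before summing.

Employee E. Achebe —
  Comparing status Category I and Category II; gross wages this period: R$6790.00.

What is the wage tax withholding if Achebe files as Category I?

R$817.82

Wage Tax (Category I): taxable = R$6790.00
  R$552.50 + 26.8% × (R$6790.00 − R$5800.00) = R$552.50 + 26.8% × R$990.00 = R$817.82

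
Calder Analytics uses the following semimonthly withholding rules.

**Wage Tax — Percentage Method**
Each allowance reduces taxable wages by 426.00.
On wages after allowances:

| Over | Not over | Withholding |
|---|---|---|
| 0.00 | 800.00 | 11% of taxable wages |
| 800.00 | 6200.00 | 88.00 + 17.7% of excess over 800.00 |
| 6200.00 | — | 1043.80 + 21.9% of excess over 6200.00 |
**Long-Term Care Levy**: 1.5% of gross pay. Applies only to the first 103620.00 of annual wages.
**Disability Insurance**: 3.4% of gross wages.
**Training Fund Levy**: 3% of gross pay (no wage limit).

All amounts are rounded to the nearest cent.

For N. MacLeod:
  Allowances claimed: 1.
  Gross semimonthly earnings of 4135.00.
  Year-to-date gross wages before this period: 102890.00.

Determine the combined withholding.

Wage Tax: taxable = 4135.00 − 1×426.00 = 3709.00
  88.00 + 17.7% × (3709.00 − 800.00) = 88.00 + 17.7% × 2909.00 = 602.89
Long-Term Care Levy: cap 103620.00 − YTD 102890.00 = 730.00 subject; 1.5% × 730.00 = 10.95
Disability Insurance: 3.4% × 4135.00 = 140.59
Training Fund Levy: 3% × 4135.00 = 124.05
Total: 602.89 + 10.95 + 140.59 + 124.05 = 878.48

878.48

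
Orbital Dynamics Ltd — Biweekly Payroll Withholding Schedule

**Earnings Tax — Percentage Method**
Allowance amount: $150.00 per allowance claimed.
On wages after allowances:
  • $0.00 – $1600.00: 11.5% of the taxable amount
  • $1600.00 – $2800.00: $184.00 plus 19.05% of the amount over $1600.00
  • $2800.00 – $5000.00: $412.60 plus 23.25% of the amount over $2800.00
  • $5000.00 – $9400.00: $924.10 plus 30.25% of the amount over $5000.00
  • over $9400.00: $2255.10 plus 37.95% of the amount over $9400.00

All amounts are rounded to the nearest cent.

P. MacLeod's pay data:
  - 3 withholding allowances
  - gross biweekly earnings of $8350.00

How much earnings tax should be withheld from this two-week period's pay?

Earnings Tax: taxable = $8350.00 − 3×$150.00 = $7900.00
  $924.10 + 30.25% × ($7900.00 − $5000.00) = $924.10 + 30.25% × $2900.00 = $1801.35

$1801.35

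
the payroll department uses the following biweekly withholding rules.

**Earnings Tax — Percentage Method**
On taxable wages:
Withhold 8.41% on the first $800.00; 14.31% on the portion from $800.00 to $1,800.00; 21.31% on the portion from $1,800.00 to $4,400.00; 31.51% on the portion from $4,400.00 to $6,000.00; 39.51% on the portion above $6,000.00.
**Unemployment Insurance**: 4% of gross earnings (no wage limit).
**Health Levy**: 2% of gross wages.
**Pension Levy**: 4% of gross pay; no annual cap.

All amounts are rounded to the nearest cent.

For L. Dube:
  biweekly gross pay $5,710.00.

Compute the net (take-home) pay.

Earnings Tax: taxable = $5,710.00
  $764.44 + 31.51% × ($5,710.00 − $4,400.00) = $764.44 + 31.51% × $1,310.00 = $1,177.22
Unemployment Insurance: 4% × $5,710.00 = $228.40
Health Levy: 2% × $5,710.00 = $114.20
Pension Levy: 4% × $5,710.00 = $228.40
Total withheld: $1,177.22 + $228.40 + $114.20 + $228.40 = $1,748.22
Net pay: $5,710.00 − $1,748.22 = $3,961.78

$3,961.78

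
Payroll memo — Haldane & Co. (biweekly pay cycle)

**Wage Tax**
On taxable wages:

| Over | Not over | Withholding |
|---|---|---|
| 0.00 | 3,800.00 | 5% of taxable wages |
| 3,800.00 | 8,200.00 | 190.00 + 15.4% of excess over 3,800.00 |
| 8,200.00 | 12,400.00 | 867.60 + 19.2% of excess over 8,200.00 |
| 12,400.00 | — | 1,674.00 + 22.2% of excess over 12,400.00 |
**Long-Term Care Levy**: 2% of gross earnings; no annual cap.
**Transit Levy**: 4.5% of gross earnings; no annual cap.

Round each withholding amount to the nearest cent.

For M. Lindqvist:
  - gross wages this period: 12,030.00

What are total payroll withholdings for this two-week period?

Wage Tax: taxable = 12,030.00
  867.60 + 19.2% × (12,030.00 − 8,200.00) = 867.60 + 19.2% × 3,830.00 = 1,602.96
Long-Term Care Levy: 2% × 12,030.00 = 240.60
Transit Levy: 4.5% × 12,030.00 = 541.35
Total: 1,602.96 + 240.60 + 541.35 = 2,384.91

2,384.91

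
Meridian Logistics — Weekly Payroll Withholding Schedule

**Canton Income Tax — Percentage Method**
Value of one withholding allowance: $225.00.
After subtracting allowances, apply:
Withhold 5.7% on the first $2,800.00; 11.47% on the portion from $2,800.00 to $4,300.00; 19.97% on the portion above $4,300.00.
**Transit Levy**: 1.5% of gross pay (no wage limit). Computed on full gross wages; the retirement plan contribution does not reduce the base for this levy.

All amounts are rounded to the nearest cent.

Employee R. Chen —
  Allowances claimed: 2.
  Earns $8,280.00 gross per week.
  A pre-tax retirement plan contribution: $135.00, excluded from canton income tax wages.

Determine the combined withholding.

Canton Income Tax: taxable = $8,280.00 − $135.00 − 2×$225.00 = $7,695.00
  $331.65 + 19.97% × ($7,695.00 − $4,300.00) = $331.65 + 19.97% × $3,395.00 = $1,009.63
Transit Levy: 1.5% × $8,280.00 = $124.20
Total: $1,009.63 + $124.20 = $1,133.83

$1,133.83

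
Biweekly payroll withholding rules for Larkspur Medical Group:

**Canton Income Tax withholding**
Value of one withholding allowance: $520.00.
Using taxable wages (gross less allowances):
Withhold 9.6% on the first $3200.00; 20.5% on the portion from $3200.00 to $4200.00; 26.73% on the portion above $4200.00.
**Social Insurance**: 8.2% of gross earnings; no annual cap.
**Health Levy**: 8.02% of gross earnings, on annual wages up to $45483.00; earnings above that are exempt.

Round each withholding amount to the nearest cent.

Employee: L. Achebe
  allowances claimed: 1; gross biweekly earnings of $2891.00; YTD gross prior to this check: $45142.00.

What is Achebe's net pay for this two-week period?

$2398.97

Canton Income Tax: taxable = $2891.00 − 1×$520.00 = $2371.00
  9.6% × $2371.00 = $227.62
Social Insurance: 8.2% × $2891.00 = $237.06
Health Levy: cap $45483.00 − YTD $45142.00 = $341.00 subject; 8.02% × $341.00 = $27.35
Total withheld: $227.62 + $237.06 + $27.35 = $492.03
Net pay: $2891.00 − $492.03 = $2398.97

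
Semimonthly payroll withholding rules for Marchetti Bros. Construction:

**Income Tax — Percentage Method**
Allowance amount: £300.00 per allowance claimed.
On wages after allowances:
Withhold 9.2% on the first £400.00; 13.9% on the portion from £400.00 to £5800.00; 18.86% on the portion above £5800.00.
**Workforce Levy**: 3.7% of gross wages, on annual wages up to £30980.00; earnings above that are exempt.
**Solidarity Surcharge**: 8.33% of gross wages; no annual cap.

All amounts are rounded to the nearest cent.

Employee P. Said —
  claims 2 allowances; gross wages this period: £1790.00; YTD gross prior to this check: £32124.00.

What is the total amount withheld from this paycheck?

Income Tax: taxable = £1790.00 − 2×£300.00 = £1190.00
  £36.80 + 13.9% × (£1190.00 − £400.00) = £36.80 + 13.9% × £790.00 = £146.61
Workforce Levy: YTD £32124.00 ≥ cap £30980.00 → £0.00
Solidarity Surcharge: 8.33% × £1790.00 = £149.11
Total: £146.61 + £0.00 + £149.11 = £295.72

£295.72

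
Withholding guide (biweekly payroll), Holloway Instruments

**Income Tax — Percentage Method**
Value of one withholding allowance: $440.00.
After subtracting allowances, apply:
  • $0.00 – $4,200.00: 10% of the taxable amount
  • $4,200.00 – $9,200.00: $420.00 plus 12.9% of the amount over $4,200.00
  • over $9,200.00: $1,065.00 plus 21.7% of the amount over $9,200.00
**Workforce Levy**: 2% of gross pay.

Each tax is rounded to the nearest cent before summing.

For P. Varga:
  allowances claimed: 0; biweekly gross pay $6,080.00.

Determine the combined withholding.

Income Tax: taxable = $6,080.00
  $420.00 + 12.9% × ($6,080.00 − $4,200.00) = $420.00 + 12.9% × $1,880.00 = $662.52
Workforce Levy: 2% × $6,080.00 = $121.60
Total: $662.52 + $121.60 = $784.12

$784.12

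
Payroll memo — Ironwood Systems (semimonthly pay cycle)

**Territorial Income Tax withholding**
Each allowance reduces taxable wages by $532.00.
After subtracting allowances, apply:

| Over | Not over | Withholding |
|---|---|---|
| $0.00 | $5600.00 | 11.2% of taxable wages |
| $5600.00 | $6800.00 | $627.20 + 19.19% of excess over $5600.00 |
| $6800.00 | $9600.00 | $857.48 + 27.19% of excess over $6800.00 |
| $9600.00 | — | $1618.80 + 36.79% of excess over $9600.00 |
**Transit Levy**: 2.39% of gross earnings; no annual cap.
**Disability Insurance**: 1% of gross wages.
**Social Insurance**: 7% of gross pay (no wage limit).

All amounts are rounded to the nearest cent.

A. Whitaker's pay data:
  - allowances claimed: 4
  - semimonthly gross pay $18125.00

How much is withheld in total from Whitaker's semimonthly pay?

Territorial Income Tax: taxable = $18125.00 − 4×$532.00 = $15997.00
  $1618.80 + 36.79% × ($15997.00 − $9600.00) = $1618.80 + 36.79% × $6397.00 = $3972.26
Transit Levy: 2.39% × $18125.00 = $433.19
Disability Insurance: 1% × $18125.00 = $181.25
Social Insurance: 7% × $18125.00 = $1268.75
Total: $3972.26 + $433.19 + $181.25 + $1268.75 = $5855.45

$5855.45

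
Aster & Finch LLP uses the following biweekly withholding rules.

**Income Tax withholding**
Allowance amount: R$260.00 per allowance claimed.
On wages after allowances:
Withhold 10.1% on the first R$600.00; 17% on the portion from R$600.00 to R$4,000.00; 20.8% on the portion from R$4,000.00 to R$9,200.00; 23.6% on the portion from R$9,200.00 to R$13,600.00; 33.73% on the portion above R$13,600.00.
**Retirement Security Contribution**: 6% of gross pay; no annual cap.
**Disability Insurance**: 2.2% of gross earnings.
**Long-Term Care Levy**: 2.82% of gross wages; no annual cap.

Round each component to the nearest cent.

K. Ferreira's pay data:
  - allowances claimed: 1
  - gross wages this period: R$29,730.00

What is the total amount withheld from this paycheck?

Income Tax: taxable = R$29,730.00 − 1×R$260.00 = R$29,470.00
  R$2,758.60 + 33.73% × (R$29,470.00 − R$13,600.00) = R$2,758.60 + 33.73% × R$15,870.00 = R$8,111.55
Retirement Security Contribution: 6% × R$29,730.00 = R$1,783.80
Disability Insurance: 2.2% × R$29,730.00 = R$654.06
Long-Term Care Levy: 2.82% × R$29,730.00 = R$838.39
Total: R$8,111.55 + R$1,783.80 + R$654.06 + R$838.39 = R$11,387.80

R$11,387.80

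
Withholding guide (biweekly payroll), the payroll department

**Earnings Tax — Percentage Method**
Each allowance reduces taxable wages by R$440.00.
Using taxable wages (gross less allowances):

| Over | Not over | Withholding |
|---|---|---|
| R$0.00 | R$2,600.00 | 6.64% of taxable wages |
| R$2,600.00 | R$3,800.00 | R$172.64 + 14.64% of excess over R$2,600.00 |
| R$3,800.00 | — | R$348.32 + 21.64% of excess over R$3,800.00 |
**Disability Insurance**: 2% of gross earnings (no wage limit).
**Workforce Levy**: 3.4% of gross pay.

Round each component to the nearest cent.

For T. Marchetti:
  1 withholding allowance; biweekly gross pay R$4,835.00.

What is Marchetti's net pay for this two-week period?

R$4,096.83

Earnings Tax: taxable = R$4,835.00 − 1×R$440.00 = R$4,395.00
  R$348.32 + 21.64% × (R$4,395.00 − R$3,800.00) = R$348.32 + 21.64% × R$595.00 = R$477.08
Disability Insurance: 2% × R$4,835.00 = R$96.70
Workforce Levy: 3.4% × R$4,835.00 = R$164.39
Total withheld: R$477.08 + R$96.70 + R$164.39 = R$738.17
Net pay: R$4,835.00 − R$738.17 = R$4,096.83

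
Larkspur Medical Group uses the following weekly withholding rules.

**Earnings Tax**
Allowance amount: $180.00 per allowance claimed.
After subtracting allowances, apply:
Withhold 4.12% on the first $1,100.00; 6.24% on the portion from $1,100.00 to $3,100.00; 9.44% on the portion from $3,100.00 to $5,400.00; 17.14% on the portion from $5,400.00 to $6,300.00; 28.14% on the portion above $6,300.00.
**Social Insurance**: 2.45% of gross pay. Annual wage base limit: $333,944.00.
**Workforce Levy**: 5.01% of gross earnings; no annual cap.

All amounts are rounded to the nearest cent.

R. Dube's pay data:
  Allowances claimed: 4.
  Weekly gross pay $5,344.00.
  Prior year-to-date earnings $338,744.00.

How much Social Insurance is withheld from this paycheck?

Social Insurance: YTD $338,744.00 ≥ cap $333,944.00 → $0.00

$0.00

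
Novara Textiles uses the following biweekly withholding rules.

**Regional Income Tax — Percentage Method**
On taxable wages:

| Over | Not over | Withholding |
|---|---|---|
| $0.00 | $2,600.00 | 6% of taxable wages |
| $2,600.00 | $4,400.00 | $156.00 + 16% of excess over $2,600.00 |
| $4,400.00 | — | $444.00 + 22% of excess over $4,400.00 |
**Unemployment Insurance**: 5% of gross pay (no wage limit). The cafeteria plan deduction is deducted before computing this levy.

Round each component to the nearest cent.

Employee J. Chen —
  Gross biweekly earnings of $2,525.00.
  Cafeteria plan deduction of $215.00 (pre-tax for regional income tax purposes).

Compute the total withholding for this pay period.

Regional Income Tax: taxable = $2,525.00 − $215.00 = $2,310.00
  6% × $2,310.00 = $138.60
Unemployment Insurance: 5% × $2,310.00 = $115.50
Total: $138.60 + $115.50 = $254.10

$254.10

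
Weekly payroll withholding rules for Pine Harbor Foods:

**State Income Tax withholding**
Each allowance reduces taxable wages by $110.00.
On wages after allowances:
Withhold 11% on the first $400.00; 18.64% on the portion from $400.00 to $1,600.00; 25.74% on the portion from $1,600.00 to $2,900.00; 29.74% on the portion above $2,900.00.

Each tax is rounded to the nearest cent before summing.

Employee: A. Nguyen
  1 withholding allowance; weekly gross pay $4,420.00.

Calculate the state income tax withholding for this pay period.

$1,021.63

State Income Tax: taxable = $4,420.00 − 1×$110.00 = $4,310.00
  $602.30 + 29.74% × ($4,310.00 − $2,900.00) = $602.30 + 29.74% × $1,410.00 = $1,021.63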